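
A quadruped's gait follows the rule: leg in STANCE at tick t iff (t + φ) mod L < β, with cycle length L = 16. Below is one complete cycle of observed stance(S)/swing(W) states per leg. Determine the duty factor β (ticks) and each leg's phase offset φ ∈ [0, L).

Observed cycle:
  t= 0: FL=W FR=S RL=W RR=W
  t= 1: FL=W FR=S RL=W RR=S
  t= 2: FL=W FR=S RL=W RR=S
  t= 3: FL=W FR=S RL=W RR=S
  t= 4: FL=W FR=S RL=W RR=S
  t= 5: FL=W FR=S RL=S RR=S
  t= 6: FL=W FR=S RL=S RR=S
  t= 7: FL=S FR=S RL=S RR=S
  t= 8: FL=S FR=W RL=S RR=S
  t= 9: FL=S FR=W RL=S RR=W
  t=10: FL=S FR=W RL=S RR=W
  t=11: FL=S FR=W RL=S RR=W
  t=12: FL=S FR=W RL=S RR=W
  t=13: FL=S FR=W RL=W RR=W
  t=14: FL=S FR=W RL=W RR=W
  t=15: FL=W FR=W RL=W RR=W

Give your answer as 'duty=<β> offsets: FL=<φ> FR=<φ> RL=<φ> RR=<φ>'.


duty=8 offsets: FL=9 FR=0 RL=11 RR=15

duty β = stance ticks per leg = 8
FL: stance ticks = 8; W→S at t=7 → φ=9
FR: stance ticks = 8; W→S at t=0 → φ=0
RL: stance ticks = 8; W→S at t=5 → φ=11
RR: stance ticks = 8; W→S at t=1 → φ=15


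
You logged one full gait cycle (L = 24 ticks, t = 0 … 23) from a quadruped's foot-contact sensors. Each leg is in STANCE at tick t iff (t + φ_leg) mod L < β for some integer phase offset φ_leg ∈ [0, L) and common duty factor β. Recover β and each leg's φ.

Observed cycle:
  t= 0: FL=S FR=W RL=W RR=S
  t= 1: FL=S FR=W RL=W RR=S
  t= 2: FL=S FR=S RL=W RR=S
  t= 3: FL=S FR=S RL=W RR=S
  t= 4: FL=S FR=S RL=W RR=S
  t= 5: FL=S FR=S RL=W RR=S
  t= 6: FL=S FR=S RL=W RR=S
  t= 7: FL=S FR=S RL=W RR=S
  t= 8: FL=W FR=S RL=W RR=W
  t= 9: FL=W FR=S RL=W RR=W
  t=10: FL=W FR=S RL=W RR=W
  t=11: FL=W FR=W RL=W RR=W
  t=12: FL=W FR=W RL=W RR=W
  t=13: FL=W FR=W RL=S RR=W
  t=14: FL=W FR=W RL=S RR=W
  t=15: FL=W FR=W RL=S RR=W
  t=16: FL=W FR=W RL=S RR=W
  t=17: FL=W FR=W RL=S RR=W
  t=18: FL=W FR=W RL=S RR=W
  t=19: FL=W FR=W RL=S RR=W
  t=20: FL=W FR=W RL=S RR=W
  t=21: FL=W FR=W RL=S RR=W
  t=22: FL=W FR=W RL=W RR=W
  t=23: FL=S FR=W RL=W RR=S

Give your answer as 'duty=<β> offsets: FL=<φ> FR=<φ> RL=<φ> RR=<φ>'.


duty=9 offsets: FL=1 FR=22 RL=11 RR=1

duty β = stance ticks per leg = 9
FL: stance ticks = 9; W→S at t=23 → φ=1
FR: stance ticks = 9; W→S at t=2 → φ=22
RL: stance ticks = 9; W→S at t=13 → φ=11
RR: stance ticks = 9; W→S at t=23 → φ=1


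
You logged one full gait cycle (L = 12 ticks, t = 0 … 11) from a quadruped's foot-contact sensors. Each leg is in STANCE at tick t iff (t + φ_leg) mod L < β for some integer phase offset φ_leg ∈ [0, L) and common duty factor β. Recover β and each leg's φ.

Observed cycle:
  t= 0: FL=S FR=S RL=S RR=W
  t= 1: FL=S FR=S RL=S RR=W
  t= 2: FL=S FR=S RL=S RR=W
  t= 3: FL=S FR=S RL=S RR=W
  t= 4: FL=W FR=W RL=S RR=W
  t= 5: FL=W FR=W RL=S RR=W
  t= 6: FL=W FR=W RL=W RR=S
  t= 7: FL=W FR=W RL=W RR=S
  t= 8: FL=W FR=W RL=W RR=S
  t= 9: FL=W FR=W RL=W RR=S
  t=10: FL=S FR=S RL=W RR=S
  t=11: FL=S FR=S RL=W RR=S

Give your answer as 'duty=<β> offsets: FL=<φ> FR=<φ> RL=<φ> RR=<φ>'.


duty=6 offsets: FL=2 FR=2 RL=0 RR=6

duty β = stance ticks per leg = 6
FL: stance ticks = 6; W→S at t=10 → φ=2
FR: stance ticks = 6; W→S at t=10 → φ=2
RL: stance ticks = 6; W→S at t=0 → φ=0
RR: stance ticks = 6; W→S at t=6 → φ=6


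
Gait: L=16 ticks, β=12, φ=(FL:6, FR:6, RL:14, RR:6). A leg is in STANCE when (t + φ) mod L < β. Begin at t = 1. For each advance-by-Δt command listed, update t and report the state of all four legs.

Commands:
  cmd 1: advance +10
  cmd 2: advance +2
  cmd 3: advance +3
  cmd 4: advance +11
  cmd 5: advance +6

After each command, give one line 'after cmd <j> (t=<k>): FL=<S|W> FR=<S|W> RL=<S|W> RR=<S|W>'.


after cmd 1 (t=11): FL=S FR=S RL=S RR=S
after cmd 2 (t=13): FL=S FR=S RL=S RR=S
after cmd 3 (t=16): FL=S FR=S RL=W RR=S
after cmd 4 (t=27): FL=S FR=S RL=S RR=S
after cmd 5 (t=33): FL=S FR=S RL=W RR=S

start t=1: FL=S FR=S RL=W RR=S
cmd 1: advance +10 → t=11, phase=(1,1,9,1) → FL=S FR=S RL=S RR=S
cmd 2: advance +2 → t=13, phase=(3,3,11,3) → FL=S FR=S RL=S RR=S
cmd 3: advance +3 → t=16, phase=(6,6,14,6) → FL=S FR=S RL=W RR=S
cmd 4: advance +11 → t=27, phase=(1,1,9,1) → FL=S FR=S RL=S RR=S
cmd 5: advance +6 → t=33, phase=(7,7,15,7) → FL=S FR=S RL=W RR=S


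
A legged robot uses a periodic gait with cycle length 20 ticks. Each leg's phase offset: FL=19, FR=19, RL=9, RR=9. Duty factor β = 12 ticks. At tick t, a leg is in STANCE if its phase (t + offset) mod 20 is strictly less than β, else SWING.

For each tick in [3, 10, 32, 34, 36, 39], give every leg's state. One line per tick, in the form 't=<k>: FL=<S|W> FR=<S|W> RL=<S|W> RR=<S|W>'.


t=3: phase=(2,2,12,12) vs β=12 → FL=S FR=S RL=W RR=W
t=10: phase=(9,9,19,19) vs β=12 → FL=S FR=S RL=W RR=W
t=32: phase=(11,11,1,1) vs β=12 → FL=S FR=S RL=S RR=S
t=34: phase=(13,13,3,3) vs β=12 → FL=W FR=W RL=S RR=S
t=36: phase=(15,15,5,5) vs β=12 → FL=W FR=W RL=S RR=S
t=39: phase=(18,18,8,8) vs β=12 → FL=W FR=W RL=S RR=S

t=3: FL=S FR=S RL=W RR=W
t=10: FL=S FR=S RL=W RR=W
t=32: FL=S FR=S RL=S RR=S
t=34: FL=W FR=W RL=S RR=S
t=36: FL=W FR=W RL=S RR=S
t=39: FL=W FR=W RL=S RR=S


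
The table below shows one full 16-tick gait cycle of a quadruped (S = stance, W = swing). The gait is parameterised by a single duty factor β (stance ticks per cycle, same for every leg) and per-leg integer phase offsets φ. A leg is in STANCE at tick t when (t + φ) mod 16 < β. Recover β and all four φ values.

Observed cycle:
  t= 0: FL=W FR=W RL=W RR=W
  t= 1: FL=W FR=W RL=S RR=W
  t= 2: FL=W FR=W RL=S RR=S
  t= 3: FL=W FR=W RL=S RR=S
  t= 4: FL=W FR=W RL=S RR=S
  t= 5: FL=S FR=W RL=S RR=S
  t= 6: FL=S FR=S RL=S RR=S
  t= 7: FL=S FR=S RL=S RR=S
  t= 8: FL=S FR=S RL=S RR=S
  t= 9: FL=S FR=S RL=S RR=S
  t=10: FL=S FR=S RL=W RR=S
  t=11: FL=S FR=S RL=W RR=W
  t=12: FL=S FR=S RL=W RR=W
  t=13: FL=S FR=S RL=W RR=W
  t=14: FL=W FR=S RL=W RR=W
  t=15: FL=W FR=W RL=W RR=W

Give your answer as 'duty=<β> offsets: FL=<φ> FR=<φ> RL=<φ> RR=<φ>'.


duty=9 offsets: FL=11 FR=10 RL=15 RR=14

duty β = stance ticks per leg = 9
FL: stance ticks = 9; W→S at t=5 → φ=11
FR: stance ticks = 9; W→S at t=6 → φ=10
RL: stance ticks = 9; W→S at t=1 → φ=15
RR: stance ticks = 9; W→S at t=2 → φ=14


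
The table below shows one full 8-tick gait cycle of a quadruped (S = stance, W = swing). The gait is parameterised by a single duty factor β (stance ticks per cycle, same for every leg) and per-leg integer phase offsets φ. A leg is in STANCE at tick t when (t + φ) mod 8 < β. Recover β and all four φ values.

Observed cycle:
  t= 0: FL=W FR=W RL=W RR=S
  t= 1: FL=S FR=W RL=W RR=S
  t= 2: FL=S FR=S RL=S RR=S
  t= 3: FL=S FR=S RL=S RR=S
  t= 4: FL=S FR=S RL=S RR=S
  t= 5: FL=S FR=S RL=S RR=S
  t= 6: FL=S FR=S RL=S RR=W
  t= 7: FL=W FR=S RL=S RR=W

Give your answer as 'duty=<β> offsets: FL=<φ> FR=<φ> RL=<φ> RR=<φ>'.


duty β = stance ticks per leg = 6
FL: stance ticks = 6; W→S at t=1 → φ=7
FR: stance ticks = 6; W→S at t=2 → φ=6
RL: stance ticks = 6; W→S at t=2 → φ=6
RR: stance ticks = 6; W→S at t=0 → φ=0

duty=6 offsets: FL=7 FR=6 RL=6 RR=0


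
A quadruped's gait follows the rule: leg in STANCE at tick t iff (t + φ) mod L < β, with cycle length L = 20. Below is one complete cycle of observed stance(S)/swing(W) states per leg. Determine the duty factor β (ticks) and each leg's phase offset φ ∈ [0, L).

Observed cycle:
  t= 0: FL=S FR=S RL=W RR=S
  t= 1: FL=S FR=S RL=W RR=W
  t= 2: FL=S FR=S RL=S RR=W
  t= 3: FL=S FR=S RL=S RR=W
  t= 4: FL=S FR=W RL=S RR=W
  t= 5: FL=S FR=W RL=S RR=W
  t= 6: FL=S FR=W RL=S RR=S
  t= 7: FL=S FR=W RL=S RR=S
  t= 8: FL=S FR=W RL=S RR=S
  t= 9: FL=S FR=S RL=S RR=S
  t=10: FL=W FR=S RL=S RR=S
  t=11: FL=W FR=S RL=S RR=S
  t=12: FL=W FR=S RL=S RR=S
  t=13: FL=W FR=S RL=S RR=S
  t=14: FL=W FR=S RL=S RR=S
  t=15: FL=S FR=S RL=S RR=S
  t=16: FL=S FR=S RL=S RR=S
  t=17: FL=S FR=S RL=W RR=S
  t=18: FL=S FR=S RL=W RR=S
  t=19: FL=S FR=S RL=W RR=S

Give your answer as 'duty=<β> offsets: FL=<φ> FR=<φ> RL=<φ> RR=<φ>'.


duty=15 offsets: FL=5 FR=11 RL=18 RR=14

duty β = stance ticks per leg = 15
FL: stance ticks = 15; W→S at t=15 → φ=5
FR: stance ticks = 15; W→S at t=9 → φ=11
RL: stance ticks = 15; W→S at t=2 → φ=18
RR: stance ticks = 15; W→S at t=6 → φ=14


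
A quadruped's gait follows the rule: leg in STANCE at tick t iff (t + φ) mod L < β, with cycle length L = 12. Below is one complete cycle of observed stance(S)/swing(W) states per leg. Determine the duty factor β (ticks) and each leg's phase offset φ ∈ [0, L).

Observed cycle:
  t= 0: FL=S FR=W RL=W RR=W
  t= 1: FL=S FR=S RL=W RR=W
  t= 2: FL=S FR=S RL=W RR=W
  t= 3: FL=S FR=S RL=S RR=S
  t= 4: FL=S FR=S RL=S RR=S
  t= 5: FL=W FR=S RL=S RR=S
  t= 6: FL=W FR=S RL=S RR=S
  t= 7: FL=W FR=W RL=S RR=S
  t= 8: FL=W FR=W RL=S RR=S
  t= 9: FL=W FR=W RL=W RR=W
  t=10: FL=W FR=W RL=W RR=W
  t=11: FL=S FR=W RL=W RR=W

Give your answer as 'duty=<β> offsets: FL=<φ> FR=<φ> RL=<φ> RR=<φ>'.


duty β = stance ticks per leg = 6
FL: stance ticks = 6; W→S at t=11 → φ=1
FR: stance ticks = 6; W→S at t=1 → φ=11
RL: stance ticks = 6; W→S at t=3 → φ=9
RR: stance ticks = 6; W→S at t=3 → φ=9

duty=6 offsets: FL=1 FR=11 RL=9 RR=9


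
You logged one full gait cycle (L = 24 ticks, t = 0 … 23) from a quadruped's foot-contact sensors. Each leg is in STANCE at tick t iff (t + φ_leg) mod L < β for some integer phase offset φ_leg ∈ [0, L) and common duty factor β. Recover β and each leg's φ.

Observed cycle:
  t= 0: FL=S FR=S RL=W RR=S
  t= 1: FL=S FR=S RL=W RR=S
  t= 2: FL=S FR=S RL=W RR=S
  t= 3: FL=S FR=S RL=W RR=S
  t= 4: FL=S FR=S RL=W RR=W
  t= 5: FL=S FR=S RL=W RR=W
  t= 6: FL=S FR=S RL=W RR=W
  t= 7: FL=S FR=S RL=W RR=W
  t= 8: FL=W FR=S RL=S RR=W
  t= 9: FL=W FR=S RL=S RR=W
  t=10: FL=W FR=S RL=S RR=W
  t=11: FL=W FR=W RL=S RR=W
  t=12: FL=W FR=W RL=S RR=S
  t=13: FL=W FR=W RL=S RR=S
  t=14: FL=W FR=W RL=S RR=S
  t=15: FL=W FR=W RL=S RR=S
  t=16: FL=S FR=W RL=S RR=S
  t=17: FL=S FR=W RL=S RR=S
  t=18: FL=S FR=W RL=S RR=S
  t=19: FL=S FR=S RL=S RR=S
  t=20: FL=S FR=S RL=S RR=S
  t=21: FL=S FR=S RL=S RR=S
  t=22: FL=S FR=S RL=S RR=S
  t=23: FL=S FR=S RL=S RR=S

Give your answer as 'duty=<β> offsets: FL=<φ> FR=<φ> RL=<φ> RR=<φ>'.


duty=16 offsets: FL=8 FR=5 RL=16 RR=12

duty β = stance ticks per leg = 16
FL: stance ticks = 16; W→S at t=16 → φ=8
FR: stance ticks = 16; W→S at t=19 → φ=5
RL: stance ticks = 16; W→S at t=8 → φ=16
RR: stance ticks = 16; W→S at t=12 → φ=12


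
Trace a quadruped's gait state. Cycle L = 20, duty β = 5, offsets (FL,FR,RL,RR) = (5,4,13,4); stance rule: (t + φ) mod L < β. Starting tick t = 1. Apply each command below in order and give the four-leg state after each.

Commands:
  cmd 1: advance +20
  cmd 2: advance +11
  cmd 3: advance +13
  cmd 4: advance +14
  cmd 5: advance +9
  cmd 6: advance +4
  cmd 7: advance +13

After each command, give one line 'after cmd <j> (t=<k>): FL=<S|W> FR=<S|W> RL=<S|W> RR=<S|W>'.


after cmd 1 (t=21): FL=W FR=W RL=W RR=W
after cmd 2 (t=32): FL=W FR=W RL=W RR=W
after cmd 3 (t=45): FL=W FR=W RL=W RR=W
after cmd 4 (t=59): FL=S FR=S RL=W RR=S
after cmd 5 (t=68): FL=W FR=W RL=S RR=W
after cmd 6 (t=72): FL=W FR=W RL=W RR=W
after cmd 7 (t=85): FL=W FR=W RL=W RR=W

start t=1: FL=W FR=W RL=W RR=W
cmd 1: advance +20 → t=21, phase=(6,5,14,5) → FL=W FR=W RL=W RR=W
cmd 2: advance +11 → t=32, phase=(17,16,5,16) → FL=W FR=W RL=W RR=W
cmd 3: advance +13 → t=45, phase=(10,9,18,9) → FL=W FR=W RL=W RR=W
cmd 4: advance +14 → t=59, phase=(4,3,12,3) → FL=S FR=S RL=W RR=S
cmd 5: advance +9 → t=68, phase=(13,12,1,12) → FL=W FR=W RL=S RR=W
cmd 6: advance +4 → t=72, phase=(17,16,5,16) → FL=W FR=W RL=W RR=W
cmd 7: advance +13 → t=85, phase=(10,9,18,9) → FL=W FR=W RL=W RR=W


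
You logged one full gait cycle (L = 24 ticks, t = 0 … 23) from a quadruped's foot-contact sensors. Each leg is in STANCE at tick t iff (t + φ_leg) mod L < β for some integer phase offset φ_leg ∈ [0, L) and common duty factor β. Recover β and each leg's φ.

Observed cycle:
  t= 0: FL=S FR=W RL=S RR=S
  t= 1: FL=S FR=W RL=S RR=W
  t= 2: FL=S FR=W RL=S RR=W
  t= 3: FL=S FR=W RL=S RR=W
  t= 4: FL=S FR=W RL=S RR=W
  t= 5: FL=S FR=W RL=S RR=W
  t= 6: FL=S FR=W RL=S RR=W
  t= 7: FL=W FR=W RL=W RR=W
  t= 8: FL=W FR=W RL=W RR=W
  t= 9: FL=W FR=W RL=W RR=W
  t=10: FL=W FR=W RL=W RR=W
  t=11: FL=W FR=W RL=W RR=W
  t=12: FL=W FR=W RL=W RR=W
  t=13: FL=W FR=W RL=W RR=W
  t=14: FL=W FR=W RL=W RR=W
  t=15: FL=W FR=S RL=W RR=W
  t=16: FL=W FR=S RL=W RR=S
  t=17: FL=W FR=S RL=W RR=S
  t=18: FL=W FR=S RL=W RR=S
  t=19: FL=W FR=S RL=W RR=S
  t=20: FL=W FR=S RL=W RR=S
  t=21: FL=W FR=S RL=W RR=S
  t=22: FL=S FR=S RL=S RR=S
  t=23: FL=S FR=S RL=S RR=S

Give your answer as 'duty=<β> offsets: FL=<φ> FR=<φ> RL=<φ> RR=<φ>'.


duty=9 offsets: FL=2 FR=9 RL=2 RR=8

duty β = stance ticks per leg = 9
FL: stance ticks = 9; W→S at t=22 → φ=2
FR: stance ticks = 9; W→S at t=15 → φ=9
RL: stance ticks = 9; W→S at t=22 → φ=2
RR: stance ticks = 9; W→S at t=16 → φ=8


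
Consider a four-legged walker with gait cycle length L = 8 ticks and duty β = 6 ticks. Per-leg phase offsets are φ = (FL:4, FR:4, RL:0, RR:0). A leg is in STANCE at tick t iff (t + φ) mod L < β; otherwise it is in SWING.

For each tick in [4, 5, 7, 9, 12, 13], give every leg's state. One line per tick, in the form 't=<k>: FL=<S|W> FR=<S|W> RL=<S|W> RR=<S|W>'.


t=4: phase=(0,0,4,4) vs β=6 → FL=S FR=S RL=S RR=S
t=5: phase=(1,1,5,5) vs β=6 → FL=S FR=S RL=S RR=S
t=7: phase=(3,3,7,7) vs β=6 → FL=S FR=S RL=W RR=W
t=9: phase=(5,5,1,1) vs β=6 → FL=S FR=S RL=S RR=S
t=12: phase=(0,0,4,4) vs β=6 → FL=S FR=S RL=S RR=S
t=13: phase=(1,1,5,5) vs β=6 → FL=S FR=S RL=S RR=S

t=4: FL=S FR=S RL=S RR=S
t=5: FL=S FR=S RL=S RR=S
t=7: FL=S FR=S RL=W RR=W
t=9: FL=S FR=S RL=S RR=S
t=12: FL=S FR=S RL=S RR=S
t=13: FL=S FR=S RL=S RR=S


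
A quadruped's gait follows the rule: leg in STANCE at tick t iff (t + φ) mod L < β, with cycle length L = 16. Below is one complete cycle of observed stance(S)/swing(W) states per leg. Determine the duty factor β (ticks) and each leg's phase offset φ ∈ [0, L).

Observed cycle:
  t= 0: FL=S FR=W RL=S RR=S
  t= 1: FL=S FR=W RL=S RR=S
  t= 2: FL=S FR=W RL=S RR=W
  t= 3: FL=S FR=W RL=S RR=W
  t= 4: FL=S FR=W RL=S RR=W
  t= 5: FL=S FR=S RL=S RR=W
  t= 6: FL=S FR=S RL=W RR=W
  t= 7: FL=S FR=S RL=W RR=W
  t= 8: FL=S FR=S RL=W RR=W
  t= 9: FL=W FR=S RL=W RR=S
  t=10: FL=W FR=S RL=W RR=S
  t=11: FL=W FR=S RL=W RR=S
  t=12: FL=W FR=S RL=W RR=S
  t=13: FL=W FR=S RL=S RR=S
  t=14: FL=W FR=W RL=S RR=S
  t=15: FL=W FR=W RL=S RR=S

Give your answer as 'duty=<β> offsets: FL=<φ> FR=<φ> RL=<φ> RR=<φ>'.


duty=9 offsets: FL=0 FR=11 RL=3 RR=7

duty β = stance ticks per leg = 9
FL: stance ticks = 9; W→S at t=0 → φ=0
FR: stance ticks = 9; W→S at t=5 → φ=11
RL: stance ticks = 9; W→S at t=13 → φ=3
RR: stance ticks = 9; W→S at t=9 → φ=7


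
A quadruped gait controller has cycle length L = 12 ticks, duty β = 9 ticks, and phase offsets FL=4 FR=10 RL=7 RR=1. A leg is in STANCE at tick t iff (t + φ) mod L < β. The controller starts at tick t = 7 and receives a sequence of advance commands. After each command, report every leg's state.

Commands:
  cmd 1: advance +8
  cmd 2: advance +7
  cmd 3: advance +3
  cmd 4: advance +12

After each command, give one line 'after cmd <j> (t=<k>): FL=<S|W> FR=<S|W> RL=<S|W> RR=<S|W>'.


after cmd 1 (t=15): FL=S FR=S RL=W RR=S
after cmd 2 (t=22): FL=S FR=S RL=S RR=W
after cmd 3 (t=25): FL=S FR=W RL=S RR=S
after cmd 4 (t=37): FL=S FR=W RL=S RR=S

start t=7: FL=W FR=S RL=S RR=S
cmd 1: advance +8 → t=15, phase=(7,1,10,4) → FL=S FR=S RL=W RR=S
cmd 2: advance +7 → t=22, phase=(2,8,5,11) → FL=S FR=S RL=S RR=W
cmd 3: advance +3 → t=25, phase=(5,11,8,2) → FL=S FR=W RL=S RR=S
cmd 4: advance +12 → t=37, phase=(5,11,8,2) → FL=S FR=W RL=S RR=S


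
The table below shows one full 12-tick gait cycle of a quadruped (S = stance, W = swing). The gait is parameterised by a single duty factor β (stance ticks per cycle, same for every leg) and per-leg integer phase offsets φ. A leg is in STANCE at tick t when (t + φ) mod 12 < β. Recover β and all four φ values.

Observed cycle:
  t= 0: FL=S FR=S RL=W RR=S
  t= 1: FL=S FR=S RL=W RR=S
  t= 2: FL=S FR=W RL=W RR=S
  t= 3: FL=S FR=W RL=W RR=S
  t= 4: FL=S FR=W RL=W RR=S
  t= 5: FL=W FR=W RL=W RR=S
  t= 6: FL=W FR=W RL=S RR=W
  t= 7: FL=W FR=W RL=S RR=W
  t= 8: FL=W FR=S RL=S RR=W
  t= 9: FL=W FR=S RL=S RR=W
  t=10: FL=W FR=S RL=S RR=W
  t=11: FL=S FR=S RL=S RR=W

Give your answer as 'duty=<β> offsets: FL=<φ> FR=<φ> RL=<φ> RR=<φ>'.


duty=6 offsets: FL=1 FR=4 RL=6 RR=0

duty β = stance ticks per leg = 6
FL: stance ticks = 6; W→S at t=11 → φ=1
FR: stance ticks = 6; W→S at t=8 → φ=4
RL: stance ticks = 6; W→S at t=6 → φ=6
RR: stance ticks = 6; W→S at t=0 → φ=0


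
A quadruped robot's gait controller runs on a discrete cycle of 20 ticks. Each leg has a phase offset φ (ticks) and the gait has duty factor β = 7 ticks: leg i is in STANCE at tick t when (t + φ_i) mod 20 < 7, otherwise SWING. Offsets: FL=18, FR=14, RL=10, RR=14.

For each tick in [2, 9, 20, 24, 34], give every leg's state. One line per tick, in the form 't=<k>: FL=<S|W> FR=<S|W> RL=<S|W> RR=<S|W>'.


t=2: phase=(0,16,12,16) vs β=7 → FL=S FR=W RL=W RR=W
t=9: phase=(7,3,19,3) vs β=7 → FL=W FR=S RL=W RR=S
t=20: phase=(18,14,10,14) vs β=7 → FL=W FR=W RL=W RR=W
t=24: phase=(2,18,14,18) vs β=7 → FL=S FR=W RL=W RR=W
t=34: phase=(12,8,4,8) vs β=7 → FL=W FR=W RL=S RR=W

t=2: FL=S FR=W RL=W RR=W
t=9: FL=W FR=S RL=W RR=S
t=20: FL=W FR=W RL=W RR=W
t=24: FL=S FR=W RL=W RR=W
t=34: FL=W FR=W RL=S RR=W


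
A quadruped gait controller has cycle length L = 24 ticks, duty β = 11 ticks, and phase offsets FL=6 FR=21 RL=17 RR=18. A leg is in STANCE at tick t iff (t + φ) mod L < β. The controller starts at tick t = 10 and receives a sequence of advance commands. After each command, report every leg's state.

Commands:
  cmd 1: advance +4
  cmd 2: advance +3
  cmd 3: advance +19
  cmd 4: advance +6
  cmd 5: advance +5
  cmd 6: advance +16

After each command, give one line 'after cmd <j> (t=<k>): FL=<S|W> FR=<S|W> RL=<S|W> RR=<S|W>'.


after cmd 1 (t=14): FL=W FR=W RL=S RR=S
after cmd 2 (t=17): FL=W FR=W RL=S RR=W
after cmd 3 (t=36): FL=W FR=S RL=S RR=S
after cmd 4 (t=42): FL=S FR=W RL=W RR=W
after cmd 5 (t=47): FL=S FR=W RL=W RR=W
after cmd 6 (t=63): FL=W FR=W RL=S RR=S

start t=10: FL=W FR=S RL=S RR=S
cmd 1: advance +4 → t=14, phase=(20,11,7,8) → FL=W FR=W RL=S RR=S
cmd 2: advance +3 → t=17, phase=(23,14,10,11) → FL=W FR=W RL=S RR=W
cmd 3: advance +19 → t=36, phase=(18,9,5,6) → FL=W FR=S RL=S RR=S
cmd 4: advance +6 → t=42, phase=(0,15,11,12) → FL=S FR=W RL=W RR=W
cmd 5: advance +5 → t=47, phase=(5,20,16,17) → FL=S FR=W RL=W RR=W
cmd 6: advance +16 → t=63, phase=(21,12,8,9) → FL=W FR=W RL=S RR=S


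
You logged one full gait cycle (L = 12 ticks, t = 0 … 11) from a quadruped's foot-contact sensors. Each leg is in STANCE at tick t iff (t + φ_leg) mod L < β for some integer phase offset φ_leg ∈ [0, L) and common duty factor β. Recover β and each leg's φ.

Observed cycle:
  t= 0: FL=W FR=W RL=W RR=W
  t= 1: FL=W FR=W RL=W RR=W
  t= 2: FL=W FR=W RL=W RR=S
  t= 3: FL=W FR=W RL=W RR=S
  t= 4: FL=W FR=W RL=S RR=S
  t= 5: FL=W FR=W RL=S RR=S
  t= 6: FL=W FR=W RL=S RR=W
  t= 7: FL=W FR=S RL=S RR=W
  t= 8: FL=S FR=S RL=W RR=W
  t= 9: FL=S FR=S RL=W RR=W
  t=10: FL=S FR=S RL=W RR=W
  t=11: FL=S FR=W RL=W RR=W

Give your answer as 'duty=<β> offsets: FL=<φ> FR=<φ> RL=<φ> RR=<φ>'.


duty β = stance ticks per leg = 4
FL: stance ticks = 4; W→S at t=8 → φ=4
FR: stance ticks = 4; W→S at t=7 → φ=5
RL: stance ticks = 4; W→S at t=4 → φ=8
RR: stance ticks = 4; W→S at t=2 → φ=10

duty=4 offsets: FL=4 FR=5 RL=8 RR=10


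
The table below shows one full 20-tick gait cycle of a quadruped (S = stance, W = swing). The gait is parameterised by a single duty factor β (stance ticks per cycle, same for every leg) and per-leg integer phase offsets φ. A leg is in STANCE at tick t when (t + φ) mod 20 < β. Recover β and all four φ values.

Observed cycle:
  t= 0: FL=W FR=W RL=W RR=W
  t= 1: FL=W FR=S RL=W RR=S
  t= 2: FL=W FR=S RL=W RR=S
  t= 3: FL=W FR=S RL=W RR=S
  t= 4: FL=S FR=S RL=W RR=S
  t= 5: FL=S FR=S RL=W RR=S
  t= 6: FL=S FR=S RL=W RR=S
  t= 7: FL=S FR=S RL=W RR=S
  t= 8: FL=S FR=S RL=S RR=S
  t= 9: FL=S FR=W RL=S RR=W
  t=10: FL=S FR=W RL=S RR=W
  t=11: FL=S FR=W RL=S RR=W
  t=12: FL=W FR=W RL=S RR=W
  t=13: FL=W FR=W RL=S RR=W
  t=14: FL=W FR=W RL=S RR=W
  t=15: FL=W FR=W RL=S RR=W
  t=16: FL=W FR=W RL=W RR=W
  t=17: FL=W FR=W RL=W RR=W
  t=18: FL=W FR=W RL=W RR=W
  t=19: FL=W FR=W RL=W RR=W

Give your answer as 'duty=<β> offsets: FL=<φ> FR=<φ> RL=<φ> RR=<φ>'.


duty β = stance ticks per leg = 8
FL: stance ticks = 8; W→S at t=4 → φ=16
FR: stance ticks = 8; W→S at t=1 → φ=19
RL: stance ticks = 8; W→S at t=8 → φ=12
RR: stance ticks = 8; W→S at t=1 → φ=19

duty=8 offsets: FL=16 FR=19 RL=12 RR=19


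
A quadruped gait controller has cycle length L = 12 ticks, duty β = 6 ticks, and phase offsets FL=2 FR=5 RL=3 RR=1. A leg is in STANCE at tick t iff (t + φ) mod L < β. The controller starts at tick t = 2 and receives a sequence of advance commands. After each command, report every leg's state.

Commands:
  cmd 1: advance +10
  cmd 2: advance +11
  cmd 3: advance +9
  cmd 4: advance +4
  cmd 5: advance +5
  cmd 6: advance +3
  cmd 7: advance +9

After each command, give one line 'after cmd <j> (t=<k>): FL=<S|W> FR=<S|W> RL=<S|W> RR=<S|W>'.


after cmd 1 (t=12): FL=S FR=S RL=S RR=S
after cmd 2 (t=23): FL=S FR=S RL=S RR=S
after cmd 3 (t=32): FL=W FR=S RL=W RR=W
after cmd 4 (t=36): FL=S FR=S RL=S RR=S
after cmd 5 (t=41): FL=W FR=W RL=W RR=W
after cmd 6 (t=44): FL=W FR=S RL=W RR=W
after cmd 7 (t=53): FL=W FR=W RL=W RR=W

start t=2: FL=S FR=W RL=S RR=S
cmd 1: advance +10 → t=12, phase=(2,5,3,1) → FL=S FR=S RL=S RR=S
cmd 2: advance +11 → t=23, phase=(1,4,2,0) → FL=S FR=S RL=S RR=S
cmd 3: advance +9 → t=32, phase=(10,1,11,9) → FL=W FR=S RL=W RR=W
cmd 4: advance +4 → t=36, phase=(2,5,3,1) → FL=S FR=S RL=S RR=S
cmd 5: advance +5 → t=41, phase=(7,10,8,6) → FL=W FR=W RL=W RR=W
cmd 6: advance +3 → t=44, phase=(10,1,11,9) → FL=W FR=S RL=W RR=W
cmd 7: advance +9 → t=53, phase=(7,10,8,6) → FL=W FR=W RL=W RR=W


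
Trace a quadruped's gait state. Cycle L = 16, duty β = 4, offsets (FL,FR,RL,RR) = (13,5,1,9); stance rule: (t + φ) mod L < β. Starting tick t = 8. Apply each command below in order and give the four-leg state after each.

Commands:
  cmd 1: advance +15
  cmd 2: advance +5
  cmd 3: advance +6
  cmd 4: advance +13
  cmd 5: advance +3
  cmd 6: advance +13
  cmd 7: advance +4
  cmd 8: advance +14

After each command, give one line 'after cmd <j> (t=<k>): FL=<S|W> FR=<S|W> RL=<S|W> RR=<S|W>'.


after cmd 1 (t=23): FL=W FR=W RL=W RR=S
after cmd 2 (t=28): FL=W FR=S RL=W RR=W
after cmd 3 (t=34): FL=W FR=W RL=S RR=W
after cmd 4 (t=47): FL=W FR=W RL=S RR=W
after cmd 5 (t=50): FL=W FR=W RL=S RR=W
after cmd 6 (t=63): FL=W FR=W RL=S RR=W
after cmd 7 (t=67): FL=S FR=W RL=W RR=W
after cmd 8 (t=81): FL=W FR=W RL=S RR=W

start t=8: FL=W FR=W RL=W RR=S
cmd 1: advance +15 → t=23, phase=(4,12,8,0) → FL=W FR=W RL=W RR=S
cmd 2: advance +5 → t=28, phase=(9,1,13,5) → FL=W FR=S RL=W RR=W
cmd 3: advance +6 → t=34, phase=(15,7,3,11) → FL=W FR=W RL=S RR=W
cmd 4: advance +13 → t=47, phase=(12,4,0,8) → FL=W FR=W RL=S RR=W
cmd 5: advance +3 → t=50, phase=(15,7,3,11) → FL=W FR=W RL=S RR=W
cmd 6: advance +13 → t=63, phase=(12,4,0,8) → FL=W FR=W RL=S RR=W
cmd 7: advance +4 → t=67, phase=(0,8,4,12) → FL=S FR=W RL=W RR=W
cmd 8: advance +14 → t=81, phase=(14,6,2,10) → FL=W FR=W RL=S RR=W


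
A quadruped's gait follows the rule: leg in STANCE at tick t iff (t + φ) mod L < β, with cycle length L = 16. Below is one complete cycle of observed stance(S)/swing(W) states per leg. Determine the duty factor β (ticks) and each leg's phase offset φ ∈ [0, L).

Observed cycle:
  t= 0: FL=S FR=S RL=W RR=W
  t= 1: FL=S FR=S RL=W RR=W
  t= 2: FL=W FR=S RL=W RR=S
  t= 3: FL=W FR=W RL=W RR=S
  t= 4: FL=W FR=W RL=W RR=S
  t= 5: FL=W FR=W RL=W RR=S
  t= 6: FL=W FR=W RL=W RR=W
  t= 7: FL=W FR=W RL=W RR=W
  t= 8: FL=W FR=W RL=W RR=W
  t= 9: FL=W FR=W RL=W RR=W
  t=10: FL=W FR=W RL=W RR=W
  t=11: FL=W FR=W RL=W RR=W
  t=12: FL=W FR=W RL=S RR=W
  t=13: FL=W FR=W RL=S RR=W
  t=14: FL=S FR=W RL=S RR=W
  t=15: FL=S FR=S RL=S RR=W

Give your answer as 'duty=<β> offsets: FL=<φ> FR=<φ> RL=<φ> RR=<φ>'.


duty β = stance ticks per leg = 4
FL: stance ticks = 4; W→S at t=14 → φ=2
FR: stance ticks = 4; W→S at t=15 → φ=1
RL: stance ticks = 4; W→S at t=12 → φ=4
RR: stance ticks = 4; W→S at t=2 → φ=14

duty=4 offsets: FL=2 FR=1 RL=4 RR=14


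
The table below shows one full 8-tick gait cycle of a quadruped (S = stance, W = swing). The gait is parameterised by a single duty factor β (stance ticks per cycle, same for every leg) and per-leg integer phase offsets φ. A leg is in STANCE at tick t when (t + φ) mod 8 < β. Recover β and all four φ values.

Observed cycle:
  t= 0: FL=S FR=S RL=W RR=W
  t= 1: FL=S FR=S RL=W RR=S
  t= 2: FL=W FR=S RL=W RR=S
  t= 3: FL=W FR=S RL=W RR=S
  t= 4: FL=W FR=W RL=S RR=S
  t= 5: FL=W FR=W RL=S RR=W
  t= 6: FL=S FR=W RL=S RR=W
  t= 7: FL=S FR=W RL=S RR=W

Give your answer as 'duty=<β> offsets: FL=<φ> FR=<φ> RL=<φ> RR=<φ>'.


duty=4 offsets: FL=2 FR=0 RL=4 RR=7

duty β = stance ticks per leg = 4
FL: stance ticks = 4; W→S at t=6 → φ=2
FR: stance ticks = 4; W→S at t=0 → φ=0
RL: stance ticks = 4; W→S at t=4 → φ=4
RR: stance ticks = 4; W→S at t=1 → φ=7


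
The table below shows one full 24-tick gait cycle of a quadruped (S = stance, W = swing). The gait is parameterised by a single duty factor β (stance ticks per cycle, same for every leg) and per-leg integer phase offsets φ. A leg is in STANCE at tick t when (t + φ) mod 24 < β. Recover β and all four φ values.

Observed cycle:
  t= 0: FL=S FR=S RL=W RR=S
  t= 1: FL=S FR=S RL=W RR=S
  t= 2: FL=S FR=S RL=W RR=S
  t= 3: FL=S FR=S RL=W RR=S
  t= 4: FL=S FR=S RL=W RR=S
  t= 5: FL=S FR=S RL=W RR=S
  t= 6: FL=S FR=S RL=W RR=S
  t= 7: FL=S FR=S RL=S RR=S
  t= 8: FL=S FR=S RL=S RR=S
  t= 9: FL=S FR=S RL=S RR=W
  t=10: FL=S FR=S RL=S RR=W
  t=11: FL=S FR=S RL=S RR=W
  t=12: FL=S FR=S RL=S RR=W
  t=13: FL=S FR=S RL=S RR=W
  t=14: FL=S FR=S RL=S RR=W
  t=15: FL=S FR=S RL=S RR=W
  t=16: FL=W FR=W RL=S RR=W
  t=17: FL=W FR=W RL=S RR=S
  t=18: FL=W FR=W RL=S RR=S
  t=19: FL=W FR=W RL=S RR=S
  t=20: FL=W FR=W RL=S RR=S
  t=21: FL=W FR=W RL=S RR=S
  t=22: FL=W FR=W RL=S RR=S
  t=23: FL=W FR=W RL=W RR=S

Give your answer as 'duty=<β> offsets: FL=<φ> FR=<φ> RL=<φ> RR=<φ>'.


duty β = stance ticks per leg = 16
FL: stance ticks = 16; W→S at t=0 → φ=0
FR: stance ticks = 16; W→S at t=0 → φ=0
RL: stance ticks = 16; W→S at t=7 → φ=17
RR: stance ticks = 16; W→S at t=17 → φ=7

duty=16 offsets: FL=0 FR=0 RL=17 RR=7


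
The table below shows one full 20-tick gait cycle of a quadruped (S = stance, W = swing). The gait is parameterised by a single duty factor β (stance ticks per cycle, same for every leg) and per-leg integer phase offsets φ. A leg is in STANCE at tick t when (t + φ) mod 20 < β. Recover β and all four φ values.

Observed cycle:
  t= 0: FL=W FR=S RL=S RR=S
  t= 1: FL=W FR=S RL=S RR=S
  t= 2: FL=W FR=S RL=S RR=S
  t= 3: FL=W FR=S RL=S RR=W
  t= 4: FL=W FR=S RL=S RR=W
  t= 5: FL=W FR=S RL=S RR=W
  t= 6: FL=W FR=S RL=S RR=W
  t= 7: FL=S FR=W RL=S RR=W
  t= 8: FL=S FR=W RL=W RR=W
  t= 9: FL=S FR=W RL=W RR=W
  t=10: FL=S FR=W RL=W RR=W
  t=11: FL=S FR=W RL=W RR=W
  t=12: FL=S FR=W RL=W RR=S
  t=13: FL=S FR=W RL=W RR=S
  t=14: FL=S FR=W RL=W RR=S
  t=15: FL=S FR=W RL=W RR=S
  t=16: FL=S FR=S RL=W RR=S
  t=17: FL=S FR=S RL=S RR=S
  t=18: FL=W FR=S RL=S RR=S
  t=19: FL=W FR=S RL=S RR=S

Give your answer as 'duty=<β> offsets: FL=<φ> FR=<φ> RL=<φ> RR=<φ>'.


duty β = stance ticks per leg = 11
FL: stance ticks = 11; W→S at t=7 → φ=13
FR: stance ticks = 11; W→S at t=16 → φ=4
RL: stance ticks = 11; W→S at t=17 → φ=3
RR: stance ticks = 11; W→S at t=12 → φ=8

duty=11 offsets: FL=13 FR=4 RL=3 RR=8


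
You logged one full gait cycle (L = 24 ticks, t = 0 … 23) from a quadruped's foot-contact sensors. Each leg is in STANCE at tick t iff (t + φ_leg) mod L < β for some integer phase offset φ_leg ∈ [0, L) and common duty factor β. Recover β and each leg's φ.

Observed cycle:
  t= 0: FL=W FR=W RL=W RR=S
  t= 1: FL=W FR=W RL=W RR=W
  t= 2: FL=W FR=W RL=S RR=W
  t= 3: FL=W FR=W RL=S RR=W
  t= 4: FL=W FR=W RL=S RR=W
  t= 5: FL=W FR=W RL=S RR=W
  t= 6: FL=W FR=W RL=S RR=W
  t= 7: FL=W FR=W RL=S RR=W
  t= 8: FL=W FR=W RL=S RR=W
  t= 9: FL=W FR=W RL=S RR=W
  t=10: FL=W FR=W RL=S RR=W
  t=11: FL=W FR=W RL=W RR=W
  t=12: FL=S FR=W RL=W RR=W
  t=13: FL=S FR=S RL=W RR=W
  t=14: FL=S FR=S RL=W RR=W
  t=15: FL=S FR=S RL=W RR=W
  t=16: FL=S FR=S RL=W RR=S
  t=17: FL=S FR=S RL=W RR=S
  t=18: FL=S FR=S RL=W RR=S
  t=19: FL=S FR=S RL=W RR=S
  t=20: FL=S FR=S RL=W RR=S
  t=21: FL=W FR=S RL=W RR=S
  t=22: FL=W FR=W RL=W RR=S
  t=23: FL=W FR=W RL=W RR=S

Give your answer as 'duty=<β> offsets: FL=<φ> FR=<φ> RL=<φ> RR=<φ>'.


duty=9 offsets: FL=12 FR=11 RL=22 RR=8

duty β = stance ticks per leg = 9
FL: stance ticks = 9; W→S at t=12 → φ=12
FR: stance ticks = 9; W→S at t=13 → φ=11
RL: stance ticks = 9; W→S at t=2 → φ=22
RR: stance ticks = 9; W→S at t=16 → φ=8


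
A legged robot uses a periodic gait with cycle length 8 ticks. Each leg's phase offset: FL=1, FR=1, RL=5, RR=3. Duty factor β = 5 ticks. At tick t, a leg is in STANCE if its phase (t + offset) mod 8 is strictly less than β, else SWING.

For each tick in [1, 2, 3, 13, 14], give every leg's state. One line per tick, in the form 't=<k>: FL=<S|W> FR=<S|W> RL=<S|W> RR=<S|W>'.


t=1: FL=S FR=S RL=W RR=S
t=2: FL=S FR=S RL=W RR=W
t=3: FL=S FR=S RL=S RR=W
t=13: FL=W FR=W RL=S RR=S
t=14: FL=W FR=W RL=S RR=S

t=1: phase=(2,2,6,4) vs β=5 → FL=S FR=S RL=W RR=S
t=2: phase=(3,3,7,5) vs β=5 → FL=S FR=S RL=W RR=W
t=3: phase=(4,4,0,6) vs β=5 → FL=S FR=S RL=S RR=W
t=13: phase=(6,6,2,0) vs β=5 → FL=W FR=W RL=S RR=S
t=14: phase=(7,7,3,1) vs β=5 → FL=W FR=W RL=S RR=S


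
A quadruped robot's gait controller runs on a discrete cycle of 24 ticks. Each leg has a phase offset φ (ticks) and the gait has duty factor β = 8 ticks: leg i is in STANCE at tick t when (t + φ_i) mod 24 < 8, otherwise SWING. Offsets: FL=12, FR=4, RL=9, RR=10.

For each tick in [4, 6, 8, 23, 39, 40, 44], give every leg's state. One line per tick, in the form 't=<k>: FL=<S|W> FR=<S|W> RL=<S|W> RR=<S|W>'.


t=4: FL=W FR=W RL=W RR=W
t=6: FL=W FR=W RL=W RR=W
t=8: FL=W FR=W RL=W RR=W
t=23: FL=W FR=S RL=W RR=W
t=39: FL=S FR=W RL=S RR=S
t=40: FL=S FR=W RL=S RR=S
t=44: FL=W FR=S RL=S RR=S

t=4: phase=(16,8,13,14) vs β=8 → FL=W FR=W RL=W RR=W
t=6: phase=(18,10,15,16) vs β=8 → FL=W FR=W RL=W RR=W
t=8: phase=(20,12,17,18) vs β=8 → FL=W FR=W RL=W RR=W
t=23: phase=(11,3,8,9) vs β=8 → FL=W FR=S RL=W RR=W
t=39: phase=(3,19,0,1) vs β=8 → FL=S FR=W RL=S RR=S
t=40: phase=(4,20,1,2) vs β=8 → FL=S FR=W RL=S RR=S
t=44: phase=(8,0,5,6) vs β=8 → FL=W FR=S RL=S RR=S


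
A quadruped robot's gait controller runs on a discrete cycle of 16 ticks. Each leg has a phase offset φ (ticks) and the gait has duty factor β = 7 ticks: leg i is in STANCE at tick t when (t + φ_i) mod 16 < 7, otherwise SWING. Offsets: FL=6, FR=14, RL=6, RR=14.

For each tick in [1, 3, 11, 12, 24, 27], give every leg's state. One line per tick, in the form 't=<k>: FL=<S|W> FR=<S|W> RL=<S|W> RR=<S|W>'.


t=1: phase=(7,15,7,15) vs β=7 → FL=W FR=W RL=W RR=W
t=3: phase=(9,1,9,1) vs β=7 → FL=W FR=S RL=W RR=S
t=11: phase=(1,9,1,9) vs β=7 → FL=S FR=W RL=S RR=W
t=12: phase=(2,10,2,10) vs β=7 → FL=S FR=W RL=S RR=W
t=24: phase=(14,6,14,6) vs β=7 → FL=W FR=S RL=W RR=S
t=27: phase=(1,9,1,9) vs β=7 → FL=S FR=W RL=S RR=W

t=1: FL=W FR=W RL=W RR=W
t=3: FL=W FR=S RL=W RR=S
t=11: FL=S FR=W RL=S RR=W
t=12: FL=S FR=W RL=S RR=W
t=24: FL=W FR=S RL=W RR=S
t=27: FL=S FR=W RL=S RR=W


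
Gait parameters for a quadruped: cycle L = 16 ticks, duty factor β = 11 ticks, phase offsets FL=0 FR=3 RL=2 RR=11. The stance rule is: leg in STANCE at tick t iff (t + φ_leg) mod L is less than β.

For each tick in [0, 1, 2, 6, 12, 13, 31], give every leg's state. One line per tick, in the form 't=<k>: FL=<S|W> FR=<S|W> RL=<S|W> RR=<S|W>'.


t=0: phase=(0,3,2,11) vs β=11 → FL=S FR=S RL=S RR=W
t=1: phase=(1,4,3,12) vs β=11 → FL=S FR=S RL=S RR=W
t=2: phase=(2,5,4,13) vs β=11 → FL=S FR=S RL=S RR=W
t=6: phase=(6,9,8,1) vs β=11 → FL=S FR=S RL=S RR=S
t=12: phase=(12,15,14,7) vs β=11 → FL=W FR=W RL=W RR=S
t=13: phase=(13,0,15,8) vs β=11 → FL=W FR=S RL=W RR=S
t=31: phase=(15,2,1,10) vs β=11 → FL=W FR=S RL=S RR=S

t=0: FL=S FR=S RL=S RR=W
t=1: FL=S FR=S RL=S RR=W
t=2: FL=S FR=S RL=S RR=W
t=6: FL=S FR=S RL=S RR=S
t=12: FL=W FR=W RL=W RR=S
t=13: FL=W FR=S RL=W RR=S
t=31: FL=W FR=S RL=S RR=S


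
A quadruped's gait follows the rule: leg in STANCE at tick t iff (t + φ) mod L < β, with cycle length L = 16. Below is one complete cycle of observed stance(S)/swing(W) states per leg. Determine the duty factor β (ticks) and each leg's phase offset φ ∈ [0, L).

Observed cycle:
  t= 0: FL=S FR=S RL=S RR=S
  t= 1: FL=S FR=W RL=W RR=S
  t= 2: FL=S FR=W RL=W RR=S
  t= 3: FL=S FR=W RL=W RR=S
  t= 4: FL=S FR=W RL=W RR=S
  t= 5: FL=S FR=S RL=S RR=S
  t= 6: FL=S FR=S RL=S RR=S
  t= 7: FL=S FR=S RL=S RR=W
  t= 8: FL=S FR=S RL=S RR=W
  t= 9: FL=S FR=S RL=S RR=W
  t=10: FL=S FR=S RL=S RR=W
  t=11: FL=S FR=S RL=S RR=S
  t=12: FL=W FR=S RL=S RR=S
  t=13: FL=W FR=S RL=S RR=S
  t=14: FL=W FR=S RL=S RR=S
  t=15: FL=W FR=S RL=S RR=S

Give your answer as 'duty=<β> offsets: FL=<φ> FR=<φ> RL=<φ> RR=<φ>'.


duty β = stance ticks per leg = 12
FL: stance ticks = 12; W→S at t=0 → φ=0
FR: stance ticks = 12; W→S at t=5 → φ=11
RL: stance ticks = 12; W→S at t=5 → φ=11
RR: stance ticks = 12; W→S at t=11 → φ=5

duty=12 offsets: FL=0 FR=11 RL=11 RR=5


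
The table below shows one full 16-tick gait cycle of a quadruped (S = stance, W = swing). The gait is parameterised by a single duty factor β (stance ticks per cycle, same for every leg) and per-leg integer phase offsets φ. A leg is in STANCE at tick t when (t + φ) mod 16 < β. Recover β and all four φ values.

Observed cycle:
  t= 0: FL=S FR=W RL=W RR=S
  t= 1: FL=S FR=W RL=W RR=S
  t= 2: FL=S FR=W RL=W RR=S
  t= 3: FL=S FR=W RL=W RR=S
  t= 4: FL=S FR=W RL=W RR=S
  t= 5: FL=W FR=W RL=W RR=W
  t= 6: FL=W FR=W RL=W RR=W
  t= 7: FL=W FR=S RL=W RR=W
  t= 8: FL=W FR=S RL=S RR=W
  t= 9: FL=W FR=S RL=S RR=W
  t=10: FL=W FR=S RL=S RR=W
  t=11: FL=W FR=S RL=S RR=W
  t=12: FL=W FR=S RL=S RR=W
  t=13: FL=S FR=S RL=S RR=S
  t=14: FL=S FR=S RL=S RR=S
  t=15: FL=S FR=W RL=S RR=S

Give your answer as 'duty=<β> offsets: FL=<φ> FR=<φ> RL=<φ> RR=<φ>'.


duty β = stance ticks per leg = 8
FL: stance ticks = 8; W→S at t=13 → φ=3
FR: stance ticks = 8; W→S at t=7 → φ=9
RL: stance ticks = 8; W→S at t=8 → φ=8
RR: stance ticks = 8; W→S at t=13 → φ=3

duty=8 offsets: FL=3 FR=9 RL=8 RR=3


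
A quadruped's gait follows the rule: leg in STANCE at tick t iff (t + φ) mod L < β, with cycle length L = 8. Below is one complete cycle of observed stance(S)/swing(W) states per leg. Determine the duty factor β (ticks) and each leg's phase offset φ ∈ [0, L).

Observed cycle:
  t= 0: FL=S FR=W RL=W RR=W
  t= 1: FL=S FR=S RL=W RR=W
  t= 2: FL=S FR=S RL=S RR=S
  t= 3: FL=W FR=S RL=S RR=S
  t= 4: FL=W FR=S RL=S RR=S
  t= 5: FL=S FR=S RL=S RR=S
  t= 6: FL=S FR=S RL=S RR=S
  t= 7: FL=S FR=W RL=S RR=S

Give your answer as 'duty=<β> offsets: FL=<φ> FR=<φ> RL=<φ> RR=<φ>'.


duty=6 offsets: FL=3 FR=7 RL=6 RR=6

duty β = stance ticks per leg = 6
FL: stance ticks = 6; W→S at t=5 → φ=3
FR: stance ticks = 6; W→S at t=1 → φ=7
RL: stance ticks = 6; W→S at t=2 → φ=6
RR: stance ticks = 6; W→S at t=2 → φ=6


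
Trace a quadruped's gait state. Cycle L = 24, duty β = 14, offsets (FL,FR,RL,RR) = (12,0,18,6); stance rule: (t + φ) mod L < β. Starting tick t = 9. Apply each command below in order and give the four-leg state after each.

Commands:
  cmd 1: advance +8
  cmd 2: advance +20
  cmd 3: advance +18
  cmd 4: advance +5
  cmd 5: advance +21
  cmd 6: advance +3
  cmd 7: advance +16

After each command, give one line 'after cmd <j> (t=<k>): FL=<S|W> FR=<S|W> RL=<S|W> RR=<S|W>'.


after cmd 1 (t=17): FL=S FR=W RL=S RR=W
after cmd 2 (t=37): FL=S FR=S RL=S RR=W
after cmd 3 (t=55): FL=W FR=S RL=S RR=S
after cmd 4 (t=60): FL=S FR=S RL=S RR=W
after cmd 5 (t=81): FL=W FR=S RL=S RR=W
after cmd 6 (t=84): FL=S FR=S RL=S RR=W
after cmd 7 (t=100): FL=W FR=S RL=W RR=S

start t=9: FL=W FR=S RL=S RR=W
cmd 1: advance +8 → t=17, phase=(5,17,11,23) → FL=S FR=W RL=S RR=W
cmd 2: advance +20 → t=37, phase=(1,13,7,19) → FL=S FR=S RL=S RR=W
cmd 3: advance +18 → t=55, phase=(19,7,1,13) → FL=W FR=S RL=S RR=S
cmd 4: advance +5 → t=60, phase=(0,12,6,18) → FL=S FR=S RL=S RR=W
cmd 5: advance +21 → t=81, phase=(21,9,3,15) → FL=W FR=S RL=S RR=W
cmd 6: advance +3 → t=84, phase=(0,12,6,18) → FL=S FR=S RL=S RR=W
cmd 7: advance +16 → t=100, phase=(16,4,22,10) → FL=W FR=S RL=W RR=S


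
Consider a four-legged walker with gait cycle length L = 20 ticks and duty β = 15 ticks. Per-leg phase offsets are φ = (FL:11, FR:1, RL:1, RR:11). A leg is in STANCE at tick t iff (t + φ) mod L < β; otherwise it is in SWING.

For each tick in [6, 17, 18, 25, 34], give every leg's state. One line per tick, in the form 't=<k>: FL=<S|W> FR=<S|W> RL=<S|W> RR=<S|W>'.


t=6: FL=W FR=S RL=S RR=W
t=17: FL=S FR=W RL=W RR=S
t=18: FL=S FR=W RL=W RR=S
t=25: FL=W FR=S RL=S RR=W
t=34: FL=S FR=W RL=W RR=S

t=6: phase=(17,7,7,17) vs β=15 → FL=W FR=S RL=S RR=W
t=17: phase=(8,18,18,8) vs β=15 → FL=S FR=W RL=W RR=S
t=18: phase=(9,19,19,9) vs β=15 → FL=S FR=W RL=W RR=S
t=25: phase=(16,6,6,16) vs β=15 → FL=W FR=S RL=S RR=W
t=34: phase=(5,15,15,5) vs β=15 → FL=S FR=W RL=W RR=S


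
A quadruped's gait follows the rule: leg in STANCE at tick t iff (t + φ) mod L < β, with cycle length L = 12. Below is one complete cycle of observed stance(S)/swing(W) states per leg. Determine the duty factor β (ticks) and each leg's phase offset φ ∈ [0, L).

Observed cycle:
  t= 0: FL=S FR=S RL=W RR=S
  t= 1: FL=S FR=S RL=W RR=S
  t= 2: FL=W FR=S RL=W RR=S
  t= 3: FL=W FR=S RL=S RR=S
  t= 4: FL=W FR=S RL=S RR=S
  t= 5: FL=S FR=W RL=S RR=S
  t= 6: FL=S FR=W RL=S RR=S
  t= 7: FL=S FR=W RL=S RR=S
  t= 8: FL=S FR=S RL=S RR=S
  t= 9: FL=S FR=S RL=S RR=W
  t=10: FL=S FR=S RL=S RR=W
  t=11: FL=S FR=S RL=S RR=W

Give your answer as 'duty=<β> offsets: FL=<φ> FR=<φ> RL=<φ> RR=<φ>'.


duty β = stance ticks per leg = 9
FL: stance ticks = 9; W→S at t=5 → φ=7
FR: stance ticks = 9; W→S at t=8 → φ=4
RL: stance ticks = 9; W→S at t=3 → φ=9
RR: stance ticks = 9; W→S at t=0 → φ=0

duty=9 offsets: FL=7 FR=4 RL=9 RR=0


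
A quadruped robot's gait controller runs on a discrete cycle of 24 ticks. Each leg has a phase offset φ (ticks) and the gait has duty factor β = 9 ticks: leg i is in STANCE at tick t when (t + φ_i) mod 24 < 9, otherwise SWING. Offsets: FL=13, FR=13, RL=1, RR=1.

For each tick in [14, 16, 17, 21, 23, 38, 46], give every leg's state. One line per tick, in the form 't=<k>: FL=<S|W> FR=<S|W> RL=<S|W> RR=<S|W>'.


t=14: FL=S FR=S RL=W RR=W
t=16: FL=S FR=S RL=W RR=W
t=17: FL=S FR=S RL=W RR=W
t=21: FL=W FR=W RL=W RR=W
t=23: FL=W FR=W RL=S RR=S
t=38: FL=S FR=S RL=W RR=W
t=46: FL=W FR=W RL=W RR=W

t=14: phase=(3,3,15,15) vs β=9 → FL=S FR=S RL=W RR=W
t=16: phase=(5,5,17,17) vs β=9 → FL=S FR=S RL=W RR=W
t=17: phase=(6,6,18,18) vs β=9 → FL=S FR=S RL=W RR=W
t=21: phase=(10,10,22,22) vs β=9 → FL=W FR=W RL=W RR=W
t=23: phase=(12,12,0,0) vs β=9 → FL=W FR=W RL=S RR=S
t=38: phase=(3,3,15,15) vs β=9 → FL=S FR=S RL=W RR=W
t=46: phase=(11,11,23,23) vs β=9 → FL=W FR=W RL=W RR=W
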